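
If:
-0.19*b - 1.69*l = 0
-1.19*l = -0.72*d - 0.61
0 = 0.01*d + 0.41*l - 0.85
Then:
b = -17.90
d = 2.48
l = 2.01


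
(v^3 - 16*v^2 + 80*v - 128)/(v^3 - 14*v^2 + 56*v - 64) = (v - 4)/(v - 2)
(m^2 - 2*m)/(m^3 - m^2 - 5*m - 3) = m*(2 - m)/(-m^3 + m^2 + 5*m + 3)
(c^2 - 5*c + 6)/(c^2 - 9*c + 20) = (c^2 - 5*c + 6)/(c^2 - 9*c + 20)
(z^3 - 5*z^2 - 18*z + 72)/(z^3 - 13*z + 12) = (z - 6)/(z - 1)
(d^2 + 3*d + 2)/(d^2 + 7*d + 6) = (d + 2)/(d + 6)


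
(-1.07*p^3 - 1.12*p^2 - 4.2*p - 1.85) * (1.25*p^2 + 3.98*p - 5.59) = -1.3375*p^5 - 5.6586*p^4 - 3.7263*p^3 - 12.7677*p^2 + 16.115*p + 10.3415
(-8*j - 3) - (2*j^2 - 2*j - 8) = -2*j^2 - 6*j + 5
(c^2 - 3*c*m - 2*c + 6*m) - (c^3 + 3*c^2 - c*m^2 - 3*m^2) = -c^3 - 2*c^2 + c*m^2 - 3*c*m - 2*c + 3*m^2 + 6*m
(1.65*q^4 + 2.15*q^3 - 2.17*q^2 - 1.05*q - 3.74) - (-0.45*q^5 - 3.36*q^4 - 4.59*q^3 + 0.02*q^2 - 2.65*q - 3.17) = 0.45*q^5 + 5.01*q^4 + 6.74*q^3 - 2.19*q^2 + 1.6*q - 0.57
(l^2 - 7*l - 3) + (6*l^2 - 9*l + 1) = 7*l^2 - 16*l - 2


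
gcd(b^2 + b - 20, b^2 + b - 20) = b^2 + b - 20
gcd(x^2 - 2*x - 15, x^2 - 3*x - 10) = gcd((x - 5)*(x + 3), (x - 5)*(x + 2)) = x - 5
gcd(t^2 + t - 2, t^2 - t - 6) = t + 2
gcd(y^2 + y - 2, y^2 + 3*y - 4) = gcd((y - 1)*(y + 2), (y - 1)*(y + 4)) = y - 1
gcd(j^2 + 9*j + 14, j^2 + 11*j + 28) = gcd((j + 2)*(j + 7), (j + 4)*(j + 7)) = j + 7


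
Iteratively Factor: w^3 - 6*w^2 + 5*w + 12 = (w + 1)*(w^2 - 7*w + 12) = (w - 4)*(w + 1)*(w - 3)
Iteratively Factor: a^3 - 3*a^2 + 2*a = (a - 2)*(a^2 - a) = a*(a - 2)*(a - 1)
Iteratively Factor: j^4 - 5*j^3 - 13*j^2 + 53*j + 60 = (j + 3)*(j^3 - 8*j^2 + 11*j + 20) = (j + 1)*(j + 3)*(j^2 - 9*j + 20) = (j - 4)*(j + 1)*(j + 3)*(j - 5)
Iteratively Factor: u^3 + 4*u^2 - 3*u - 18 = (u - 2)*(u^2 + 6*u + 9) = (u - 2)*(u + 3)*(u + 3)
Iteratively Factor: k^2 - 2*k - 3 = (k - 3)*(k + 1)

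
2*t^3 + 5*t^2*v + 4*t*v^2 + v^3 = (t + v)^2*(2*t + v)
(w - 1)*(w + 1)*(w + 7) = w^3 + 7*w^2 - w - 7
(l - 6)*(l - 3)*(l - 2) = l^3 - 11*l^2 + 36*l - 36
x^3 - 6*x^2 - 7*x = x*(x - 7)*(x + 1)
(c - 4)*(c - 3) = c^2 - 7*c + 12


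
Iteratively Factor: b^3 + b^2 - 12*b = (b)*(b^2 + b - 12) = b*(b - 3)*(b + 4)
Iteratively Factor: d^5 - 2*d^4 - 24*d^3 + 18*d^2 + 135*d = (d)*(d^4 - 2*d^3 - 24*d^2 + 18*d + 135) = d*(d + 3)*(d^3 - 5*d^2 - 9*d + 45) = d*(d - 5)*(d + 3)*(d^2 - 9) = d*(d - 5)*(d + 3)^2*(d - 3)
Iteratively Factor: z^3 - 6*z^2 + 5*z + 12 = (z + 1)*(z^2 - 7*z + 12) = (z - 4)*(z + 1)*(z - 3)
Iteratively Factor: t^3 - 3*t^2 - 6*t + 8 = (t - 4)*(t^2 + t - 2) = (t - 4)*(t - 1)*(t + 2)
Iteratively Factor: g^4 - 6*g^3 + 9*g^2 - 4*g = (g - 4)*(g^3 - 2*g^2 + g) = (g - 4)*(g - 1)*(g^2 - g) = (g - 4)*(g - 1)^2*(g)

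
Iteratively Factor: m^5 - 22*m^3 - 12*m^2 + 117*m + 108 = (m - 4)*(m^4 + 4*m^3 - 6*m^2 - 36*m - 27) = (m - 4)*(m + 3)*(m^3 + m^2 - 9*m - 9) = (m - 4)*(m + 3)^2*(m^2 - 2*m - 3) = (m - 4)*(m - 3)*(m + 3)^2*(m + 1)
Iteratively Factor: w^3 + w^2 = (w)*(w^2 + w) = w*(w + 1)*(w)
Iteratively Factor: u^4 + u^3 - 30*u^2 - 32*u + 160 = (u - 2)*(u^3 + 3*u^2 - 24*u - 80) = (u - 2)*(u + 4)*(u^2 - u - 20) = (u - 2)*(u + 4)^2*(u - 5)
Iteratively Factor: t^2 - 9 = (t - 3)*(t + 3)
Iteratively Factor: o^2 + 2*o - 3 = (o - 1)*(o + 3)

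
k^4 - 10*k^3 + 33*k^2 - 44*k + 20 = (k - 5)*(k - 2)^2*(k - 1)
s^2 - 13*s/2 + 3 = (s - 6)*(s - 1/2)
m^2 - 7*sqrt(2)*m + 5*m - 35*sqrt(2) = (m + 5)*(m - 7*sqrt(2))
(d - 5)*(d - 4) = d^2 - 9*d + 20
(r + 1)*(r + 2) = r^2 + 3*r + 2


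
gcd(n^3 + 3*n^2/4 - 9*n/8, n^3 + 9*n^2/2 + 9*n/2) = n^2 + 3*n/2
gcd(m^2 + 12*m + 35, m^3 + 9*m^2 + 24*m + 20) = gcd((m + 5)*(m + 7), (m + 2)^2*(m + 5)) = m + 5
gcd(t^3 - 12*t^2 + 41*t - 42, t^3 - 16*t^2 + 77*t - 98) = t^2 - 9*t + 14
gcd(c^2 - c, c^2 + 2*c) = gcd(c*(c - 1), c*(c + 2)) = c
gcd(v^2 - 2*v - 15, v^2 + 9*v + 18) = v + 3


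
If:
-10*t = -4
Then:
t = 2/5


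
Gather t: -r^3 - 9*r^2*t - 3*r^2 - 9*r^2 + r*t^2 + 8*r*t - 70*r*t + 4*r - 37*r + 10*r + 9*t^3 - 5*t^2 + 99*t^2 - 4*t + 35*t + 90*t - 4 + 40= -r^3 - 12*r^2 - 23*r + 9*t^3 + t^2*(r + 94) + t*(-9*r^2 - 62*r + 121) + 36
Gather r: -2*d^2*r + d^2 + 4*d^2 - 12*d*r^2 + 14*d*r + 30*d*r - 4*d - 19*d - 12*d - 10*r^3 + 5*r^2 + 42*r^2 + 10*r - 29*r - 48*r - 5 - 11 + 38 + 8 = 5*d^2 - 35*d - 10*r^3 + r^2*(47 - 12*d) + r*(-2*d^2 + 44*d - 67) + 30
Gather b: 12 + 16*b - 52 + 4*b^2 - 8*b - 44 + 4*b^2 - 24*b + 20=8*b^2 - 16*b - 64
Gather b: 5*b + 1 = 5*b + 1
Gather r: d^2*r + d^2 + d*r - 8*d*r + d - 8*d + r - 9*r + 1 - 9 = d^2 - 7*d + r*(d^2 - 7*d - 8) - 8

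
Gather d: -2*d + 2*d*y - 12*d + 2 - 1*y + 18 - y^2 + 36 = d*(2*y - 14) - y^2 - y + 56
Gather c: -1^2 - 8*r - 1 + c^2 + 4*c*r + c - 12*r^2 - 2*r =c^2 + c*(4*r + 1) - 12*r^2 - 10*r - 2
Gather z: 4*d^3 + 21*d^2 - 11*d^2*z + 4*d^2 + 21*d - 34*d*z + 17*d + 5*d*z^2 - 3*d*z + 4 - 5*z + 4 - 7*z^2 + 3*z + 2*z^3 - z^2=4*d^3 + 25*d^2 + 38*d + 2*z^3 + z^2*(5*d - 8) + z*(-11*d^2 - 37*d - 2) + 8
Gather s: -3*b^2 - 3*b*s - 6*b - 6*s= -3*b^2 - 6*b + s*(-3*b - 6)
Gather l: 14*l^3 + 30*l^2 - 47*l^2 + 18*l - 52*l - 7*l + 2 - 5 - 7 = 14*l^3 - 17*l^2 - 41*l - 10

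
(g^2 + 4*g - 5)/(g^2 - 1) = (g + 5)/(g + 1)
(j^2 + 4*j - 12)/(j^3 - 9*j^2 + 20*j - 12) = (j + 6)/(j^2 - 7*j + 6)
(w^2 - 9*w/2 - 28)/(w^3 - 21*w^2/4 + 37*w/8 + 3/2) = 4*(2*w^2 - 9*w - 56)/(8*w^3 - 42*w^2 + 37*w + 12)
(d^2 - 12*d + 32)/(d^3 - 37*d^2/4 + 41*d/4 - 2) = 4*(d - 4)/(4*d^2 - 5*d + 1)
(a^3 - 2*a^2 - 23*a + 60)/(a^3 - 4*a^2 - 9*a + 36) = (a + 5)/(a + 3)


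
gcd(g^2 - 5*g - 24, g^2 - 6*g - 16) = g - 8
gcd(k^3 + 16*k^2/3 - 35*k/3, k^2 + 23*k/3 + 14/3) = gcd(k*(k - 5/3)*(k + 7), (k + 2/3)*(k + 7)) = k + 7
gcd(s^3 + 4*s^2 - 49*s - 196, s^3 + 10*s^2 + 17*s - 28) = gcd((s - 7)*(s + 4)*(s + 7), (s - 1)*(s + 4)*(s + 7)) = s^2 + 11*s + 28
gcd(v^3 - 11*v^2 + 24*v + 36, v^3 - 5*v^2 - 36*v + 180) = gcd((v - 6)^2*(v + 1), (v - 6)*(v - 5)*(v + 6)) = v - 6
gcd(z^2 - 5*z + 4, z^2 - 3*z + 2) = z - 1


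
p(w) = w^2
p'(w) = 2*w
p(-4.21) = 17.72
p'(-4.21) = -8.42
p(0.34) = 0.12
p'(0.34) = 0.68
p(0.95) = 0.90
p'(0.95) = 1.90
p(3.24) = 10.50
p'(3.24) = 6.48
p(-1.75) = 3.06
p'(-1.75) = -3.50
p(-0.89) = 0.79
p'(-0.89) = -1.78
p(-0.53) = 0.28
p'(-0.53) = -1.06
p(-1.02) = 1.04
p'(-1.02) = -2.04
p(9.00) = 81.00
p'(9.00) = 18.00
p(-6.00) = 36.00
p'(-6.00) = -12.00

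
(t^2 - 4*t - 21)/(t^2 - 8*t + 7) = (t + 3)/(t - 1)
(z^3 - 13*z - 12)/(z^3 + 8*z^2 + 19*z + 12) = (z - 4)/(z + 4)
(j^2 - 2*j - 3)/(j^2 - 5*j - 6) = (j - 3)/(j - 6)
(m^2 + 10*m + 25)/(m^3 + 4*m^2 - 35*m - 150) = 1/(m - 6)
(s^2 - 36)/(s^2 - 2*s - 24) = (s + 6)/(s + 4)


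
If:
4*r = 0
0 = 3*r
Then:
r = 0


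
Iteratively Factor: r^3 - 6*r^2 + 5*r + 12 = (r + 1)*(r^2 - 7*r + 12) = (r - 4)*(r + 1)*(r - 3)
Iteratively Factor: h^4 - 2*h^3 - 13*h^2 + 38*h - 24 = (h - 1)*(h^3 - h^2 - 14*h + 24) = (h - 3)*(h - 1)*(h^2 + 2*h - 8) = (h - 3)*(h - 2)*(h - 1)*(h + 4)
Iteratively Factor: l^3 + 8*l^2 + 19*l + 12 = (l + 3)*(l^2 + 5*l + 4) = (l + 1)*(l + 3)*(l + 4)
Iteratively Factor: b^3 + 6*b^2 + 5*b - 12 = (b + 4)*(b^2 + 2*b - 3) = (b - 1)*(b + 4)*(b + 3)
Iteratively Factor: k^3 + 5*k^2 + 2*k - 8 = (k + 4)*(k^2 + k - 2) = (k - 1)*(k + 4)*(k + 2)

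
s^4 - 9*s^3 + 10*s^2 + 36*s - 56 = (s - 7)*(s - 2)^2*(s + 2)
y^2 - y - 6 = (y - 3)*(y + 2)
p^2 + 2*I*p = p*(p + 2*I)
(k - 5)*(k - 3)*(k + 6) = k^3 - 2*k^2 - 33*k + 90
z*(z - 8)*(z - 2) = z^3 - 10*z^2 + 16*z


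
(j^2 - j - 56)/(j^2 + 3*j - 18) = (j^2 - j - 56)/(j^2 + 3*j - 18)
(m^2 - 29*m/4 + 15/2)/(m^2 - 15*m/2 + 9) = (4*m - 5)/(2*(2*m - 3))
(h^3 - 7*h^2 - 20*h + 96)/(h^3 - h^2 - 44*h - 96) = (h - 3)/(h + 3)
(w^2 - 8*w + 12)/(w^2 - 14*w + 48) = (w - 2)/(w - 8)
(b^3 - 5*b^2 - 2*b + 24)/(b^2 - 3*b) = b - 2 - 8/b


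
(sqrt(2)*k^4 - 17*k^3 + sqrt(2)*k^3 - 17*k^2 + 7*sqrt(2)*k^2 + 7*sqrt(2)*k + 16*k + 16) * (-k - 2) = -sqrt(2)*k^5 - 3*sqrt(2)*k^4 + 17*k^4 - 9*sqrt(2)*k^3 + 51*k^3 - 21*sqrt(2)*k^2 + 18*k^2 - 48*k - 14*sqrt(2)*k - 32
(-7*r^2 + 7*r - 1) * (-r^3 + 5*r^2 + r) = 7*r^5 - 42*r^4 + 29*r^3 + 2*r^2 - r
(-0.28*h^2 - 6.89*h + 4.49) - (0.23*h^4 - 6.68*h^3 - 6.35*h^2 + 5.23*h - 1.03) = -0.23*h^4 + 6.68*h^3 + 6.07*h^2 - 12.12*h + 5.52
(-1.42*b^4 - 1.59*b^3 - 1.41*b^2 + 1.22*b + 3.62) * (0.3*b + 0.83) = -0.426*b^5 - 1.6556*b^4 - 1.7427*b^3 - 0.8043*b^2 + 2.0986*b + 3.0046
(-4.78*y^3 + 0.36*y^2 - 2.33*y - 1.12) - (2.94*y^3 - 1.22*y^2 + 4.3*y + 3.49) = -7.72*y^3 + 1.58*y^2 - 6.63*y - 4.61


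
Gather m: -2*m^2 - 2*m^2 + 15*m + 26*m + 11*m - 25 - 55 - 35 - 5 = -4*m^2 + 52*m - 120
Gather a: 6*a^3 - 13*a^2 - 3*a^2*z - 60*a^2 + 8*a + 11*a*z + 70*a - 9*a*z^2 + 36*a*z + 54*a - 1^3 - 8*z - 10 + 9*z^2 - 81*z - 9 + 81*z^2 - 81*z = 6*a^3 + a^2*(-3*z - 73) + a*(-9*z^2 + 47*z + 132) + 90*z^2 - 170*z - 20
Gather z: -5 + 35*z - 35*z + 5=0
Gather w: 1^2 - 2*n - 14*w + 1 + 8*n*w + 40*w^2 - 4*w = -2*n + 40*w^2 + w*(8*n - 18) + 2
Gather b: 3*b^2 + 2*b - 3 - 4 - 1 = 3*b^2 + 2*b - 8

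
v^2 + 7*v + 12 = (v + 3)*(v + 4)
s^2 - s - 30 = (s - 6)*(s + 5)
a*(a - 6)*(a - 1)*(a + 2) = a^4 - 5*a^3 - 8*a^2 + 12*a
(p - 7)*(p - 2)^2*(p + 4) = p^4 - 7*p^3 - 12*p^2 + 100*p - 112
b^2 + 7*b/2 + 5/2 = (b + 1)*(b + 5/2)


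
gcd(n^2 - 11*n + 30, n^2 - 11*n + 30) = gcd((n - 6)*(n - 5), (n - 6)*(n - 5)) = n^2 - 11*n + 30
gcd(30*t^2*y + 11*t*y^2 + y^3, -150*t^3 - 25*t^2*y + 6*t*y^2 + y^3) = 30*t^2 + 11*t*y + y^2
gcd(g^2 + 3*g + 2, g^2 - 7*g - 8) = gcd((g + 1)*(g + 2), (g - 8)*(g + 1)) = g + 1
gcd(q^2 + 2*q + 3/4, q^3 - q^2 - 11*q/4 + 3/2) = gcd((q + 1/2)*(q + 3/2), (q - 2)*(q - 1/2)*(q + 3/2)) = q + 3/2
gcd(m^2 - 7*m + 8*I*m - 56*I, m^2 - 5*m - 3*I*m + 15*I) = 1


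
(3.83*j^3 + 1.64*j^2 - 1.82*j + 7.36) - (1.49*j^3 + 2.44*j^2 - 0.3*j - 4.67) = 2.34*j^3 - 0.8*j^2 - 1.52*j + 12.03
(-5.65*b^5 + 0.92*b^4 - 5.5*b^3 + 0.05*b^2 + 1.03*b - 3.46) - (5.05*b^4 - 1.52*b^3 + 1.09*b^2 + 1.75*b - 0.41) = -5.65*b^5 - 4.13*b^4 - 3.98*b^3 - 1.04*b^2 - 0.72*b - 3.05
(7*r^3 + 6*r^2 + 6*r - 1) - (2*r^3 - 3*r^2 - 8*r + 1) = 5*r^3 + 9*r^2 + 14*r - 2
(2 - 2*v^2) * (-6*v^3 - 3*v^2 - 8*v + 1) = 12*v^5 + 6*v^4 + 4*v^3 - 8*v^2 - 16*v + 2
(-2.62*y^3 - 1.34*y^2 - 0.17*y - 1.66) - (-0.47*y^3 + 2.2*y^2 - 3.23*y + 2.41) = -2.15*y^3 - 3.54*y^2 + 3.06*y - 4.07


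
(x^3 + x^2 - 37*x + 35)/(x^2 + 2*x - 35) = x - 1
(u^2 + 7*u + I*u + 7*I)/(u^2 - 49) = (u + I)/(u - 7)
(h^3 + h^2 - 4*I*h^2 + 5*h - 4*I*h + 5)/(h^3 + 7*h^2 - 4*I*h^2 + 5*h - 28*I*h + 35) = (h + 1)/(h + 7)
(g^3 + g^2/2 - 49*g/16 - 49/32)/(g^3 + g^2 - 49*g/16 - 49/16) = (g + 1/2)/(g + 1)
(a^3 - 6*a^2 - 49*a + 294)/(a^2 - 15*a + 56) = (a^2 + a - 42)/(a - 8)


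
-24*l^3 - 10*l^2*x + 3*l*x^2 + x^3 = (-3*l + x)*(2*l + x)*(4*l + x)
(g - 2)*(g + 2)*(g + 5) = g^3 + 5*g^2 - 4*g - 20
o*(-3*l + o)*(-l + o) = 3*l^2*o - 4*l*o^2 + o^3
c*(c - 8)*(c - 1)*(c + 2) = c^4 - 7*c^3 - 10*c^2 + 16*c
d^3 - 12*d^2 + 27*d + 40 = (d - 8)*(d - 5)*(d + 1)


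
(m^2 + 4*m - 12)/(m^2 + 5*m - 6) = (m - 2)/(m - 1)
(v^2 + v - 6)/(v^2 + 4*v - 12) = (v + 3)/(v + 6)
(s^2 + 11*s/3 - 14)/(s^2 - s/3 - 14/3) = (s + 6)/(s + 2)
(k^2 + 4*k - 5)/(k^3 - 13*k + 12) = (k + 5)/(k^2 + k - 12)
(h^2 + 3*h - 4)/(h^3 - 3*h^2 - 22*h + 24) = 1/(h - 6)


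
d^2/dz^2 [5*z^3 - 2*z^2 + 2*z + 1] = 30*z - 4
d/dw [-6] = 0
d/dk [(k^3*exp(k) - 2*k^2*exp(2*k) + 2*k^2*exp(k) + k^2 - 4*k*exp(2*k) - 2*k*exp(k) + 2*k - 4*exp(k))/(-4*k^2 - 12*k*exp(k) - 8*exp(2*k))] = ((k^2 + 3*k*exp(k) + 2*exp(2*k))*(-k^3*exp(k) + 4*k^2*exp(2*k) - 5*k^2*exp(k) + 12*k*exp(2*k) - 2*k*exp(k) - 2*k + 4*exp(2*k) + 6*exp(k) - 2) + (3*k*exp(k) + 2*k + 4*exp(2*k) + 3*exp(k))*(k^3*exp(k) - 2*k^2*exp(2*k) + 2*k^2*exp(k) + k^2 - 4*k*exp(2*k) - 2*k*exp(k) + 2*k - 4*exp(k)))/(4*(k^2 + 3*k*exp(k) + 2*exp(2*k))^2)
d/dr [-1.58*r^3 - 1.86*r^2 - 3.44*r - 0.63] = -4.74*r^2 - 3.72*r - 3.44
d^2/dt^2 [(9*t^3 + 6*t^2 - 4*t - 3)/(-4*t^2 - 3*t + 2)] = 2*(-17*t^3 + 162*t^2 + 96*t + 51)/(64*t^6 + 144*t^5 + 12*t^4 - 117*t^3 - 6*t^2 + 36*t - 8)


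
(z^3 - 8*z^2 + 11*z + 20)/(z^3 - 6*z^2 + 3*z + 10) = (z - 4)/(z - 2)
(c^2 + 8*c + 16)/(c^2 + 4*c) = (c + 4)/c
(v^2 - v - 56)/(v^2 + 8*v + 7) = (v - 8)/(v + 1)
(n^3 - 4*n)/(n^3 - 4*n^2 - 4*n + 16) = n/(n - 4)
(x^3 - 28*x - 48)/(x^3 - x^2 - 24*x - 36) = (x + 4)/(x + 3)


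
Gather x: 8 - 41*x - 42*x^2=-42*x^2 - 41*x + 8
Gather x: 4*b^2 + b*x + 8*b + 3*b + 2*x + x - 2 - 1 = 4*b^2 + 11*b + x*(b + 3) - 3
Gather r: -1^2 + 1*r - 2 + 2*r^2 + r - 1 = 2*r^2 + 2*r - 4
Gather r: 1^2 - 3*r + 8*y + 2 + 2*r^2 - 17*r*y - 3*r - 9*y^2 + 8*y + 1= 2*r^2 + r*(-17*y - 6) - 9*y^2 + 16*y + 4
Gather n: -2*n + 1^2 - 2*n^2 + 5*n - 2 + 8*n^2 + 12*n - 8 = 6*n^2 + 15*n - 9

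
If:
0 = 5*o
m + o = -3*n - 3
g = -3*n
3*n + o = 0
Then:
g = 0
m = -3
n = 0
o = 0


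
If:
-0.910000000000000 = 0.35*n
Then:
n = -2.60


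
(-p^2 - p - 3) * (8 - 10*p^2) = 10*p^4 + 10*p^3 + 22*p^2 - 8*p - 24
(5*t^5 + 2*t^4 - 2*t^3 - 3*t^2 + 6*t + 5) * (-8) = -40*t^5 - 16*t^4 + 16*t^3 + 24*t^2 - 48*t - 40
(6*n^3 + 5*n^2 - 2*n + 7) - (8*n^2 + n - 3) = 6*n^3 - 3*n^2 - 3*n + 10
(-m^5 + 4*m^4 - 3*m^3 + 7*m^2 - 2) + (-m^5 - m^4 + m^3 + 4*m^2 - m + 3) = -2*m^5 + 3*m^4 - 2*m^3 + 11*m^2 - m + 1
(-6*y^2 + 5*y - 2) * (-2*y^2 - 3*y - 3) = 12*y^4 + 8*y^3 + 7*y^2 - 9*y + 6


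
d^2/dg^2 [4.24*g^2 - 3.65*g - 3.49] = 8.48000000000000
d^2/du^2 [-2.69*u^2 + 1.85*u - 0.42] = -5.38000000000000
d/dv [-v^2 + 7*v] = 7 - 2*v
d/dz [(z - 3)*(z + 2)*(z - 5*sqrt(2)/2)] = 3*z^2 - 5*sqrt(2)*z - 2*z - 6 + 5*sqrt(2)/2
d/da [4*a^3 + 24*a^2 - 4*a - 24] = 12*a^2 + 48*a - 4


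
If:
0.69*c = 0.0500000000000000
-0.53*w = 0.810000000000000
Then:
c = 0.07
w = -1.53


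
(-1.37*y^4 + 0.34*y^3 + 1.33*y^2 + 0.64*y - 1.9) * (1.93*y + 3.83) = -2.6441*y^5 - 4.5909*y^4 + 3.8691*y^3 + 6.3291*y^2 - 1.2158*y - 7.277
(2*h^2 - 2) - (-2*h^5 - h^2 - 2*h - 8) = 2*h^5 + 3*h^2 + 2*h + 6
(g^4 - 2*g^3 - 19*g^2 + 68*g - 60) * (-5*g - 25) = -5*g^5 - 15*g^4 + 145*g^3 + 135*g^2 - 1400*g + 1500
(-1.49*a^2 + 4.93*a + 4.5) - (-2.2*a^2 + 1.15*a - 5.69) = 0.71*a^2 + 3.78*a + 10.19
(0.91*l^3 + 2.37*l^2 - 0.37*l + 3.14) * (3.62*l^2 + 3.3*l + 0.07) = 3.2942*l^5 + 11.5824*l^4 + 6.5453*l^3 + 10.3117*l^2 + 10.3361*l + 0.2198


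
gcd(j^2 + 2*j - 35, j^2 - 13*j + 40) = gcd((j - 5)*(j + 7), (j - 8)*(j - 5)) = j - 5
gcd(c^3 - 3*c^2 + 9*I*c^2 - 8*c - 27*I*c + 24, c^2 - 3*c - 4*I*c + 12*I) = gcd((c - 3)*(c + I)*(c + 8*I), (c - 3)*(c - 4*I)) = c - 3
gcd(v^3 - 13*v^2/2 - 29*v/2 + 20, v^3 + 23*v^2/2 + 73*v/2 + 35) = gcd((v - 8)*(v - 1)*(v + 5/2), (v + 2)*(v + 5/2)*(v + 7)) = v + 5/2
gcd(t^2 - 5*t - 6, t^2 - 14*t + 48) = t - 6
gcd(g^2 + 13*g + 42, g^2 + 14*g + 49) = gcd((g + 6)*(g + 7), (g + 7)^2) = g + 7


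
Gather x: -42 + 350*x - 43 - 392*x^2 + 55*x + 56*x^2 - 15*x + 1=-336*x^2 + 390*x - 84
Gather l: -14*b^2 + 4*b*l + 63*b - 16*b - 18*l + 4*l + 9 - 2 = -14*b^2 + 47*b + l*(4*b - 14) + 7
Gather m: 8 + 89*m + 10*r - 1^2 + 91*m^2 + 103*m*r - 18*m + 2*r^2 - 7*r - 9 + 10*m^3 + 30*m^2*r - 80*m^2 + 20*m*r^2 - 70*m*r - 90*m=10*m^3 + m^2*(30*r + 11) + m*(20*r^2 + 33*r - 19) + 2*r^2 + 3*r - 2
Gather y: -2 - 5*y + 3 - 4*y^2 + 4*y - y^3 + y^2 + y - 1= -y^3 - 3*y^2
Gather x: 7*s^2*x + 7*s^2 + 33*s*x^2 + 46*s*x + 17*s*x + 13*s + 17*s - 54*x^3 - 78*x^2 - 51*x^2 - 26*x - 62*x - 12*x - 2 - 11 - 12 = 7*s^2 + 30*s - 54*x^3 + x^2*(33*s - 129) + x*(7*s^2 + 63*s - 100) - 25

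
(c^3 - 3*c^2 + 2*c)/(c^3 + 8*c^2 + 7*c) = (c^2 - 3*c + 2)/(c^2 + 8*c + 7)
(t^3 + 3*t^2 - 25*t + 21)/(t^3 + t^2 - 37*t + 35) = (t - 3)/(t - 5)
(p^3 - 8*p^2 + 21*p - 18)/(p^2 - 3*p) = p - 5 + 6/p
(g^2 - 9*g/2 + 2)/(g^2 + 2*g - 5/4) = 2*(g - 4)/(2*g + 5)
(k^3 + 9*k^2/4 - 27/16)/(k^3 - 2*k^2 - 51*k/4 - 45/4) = (k - 3/4)/(k - 5)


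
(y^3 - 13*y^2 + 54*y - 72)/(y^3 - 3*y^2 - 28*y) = (-y^3 + 13*y^2 - 54*y + 72)/(y*(-y^2 + 3*y + 28))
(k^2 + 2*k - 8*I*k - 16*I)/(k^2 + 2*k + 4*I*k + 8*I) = (k - 8*I)/(k + 4*I)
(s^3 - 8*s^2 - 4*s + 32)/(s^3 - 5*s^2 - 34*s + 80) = (s + 2)/(s + 5)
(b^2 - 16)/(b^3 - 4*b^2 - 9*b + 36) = (b + 4)/(b^2 - 9)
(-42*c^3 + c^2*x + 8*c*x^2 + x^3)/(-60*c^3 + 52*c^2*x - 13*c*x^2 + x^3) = (21*c^2 + 10*c*x + x^2)/(30*c^2 - 11*c*x + x^2)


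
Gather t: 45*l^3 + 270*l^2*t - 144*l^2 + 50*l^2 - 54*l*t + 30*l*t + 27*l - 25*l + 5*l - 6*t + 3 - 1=45*l^3 - 94*l^2 + 7*l + t*(270*l^2 - 24*l - 6) + 2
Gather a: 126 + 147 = 273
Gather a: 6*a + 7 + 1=6*a + 8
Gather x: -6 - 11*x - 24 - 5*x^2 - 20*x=-5*x^2 - 31*x - 30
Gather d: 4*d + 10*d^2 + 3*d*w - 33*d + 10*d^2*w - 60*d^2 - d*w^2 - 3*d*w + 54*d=d^2*(10*w - 50) + d*(25 - w^2)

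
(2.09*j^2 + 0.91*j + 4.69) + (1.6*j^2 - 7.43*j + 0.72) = 3.69*j^2 - 6.52*j + 5.41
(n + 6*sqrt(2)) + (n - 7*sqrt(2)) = 2*n - sqrt(2)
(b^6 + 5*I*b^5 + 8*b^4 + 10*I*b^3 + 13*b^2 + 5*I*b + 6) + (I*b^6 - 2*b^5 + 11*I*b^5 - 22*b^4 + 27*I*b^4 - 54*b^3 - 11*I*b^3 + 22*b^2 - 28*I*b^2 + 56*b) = b^6 + I*b^6 - 2*b^5 + 16*I*b^5 - 14*b^4 + 27*I*b^4 - 54*b^3 - I*b^3 + 35*b^2 - 28*I*b^2 + 56*b + 5*I*b + 6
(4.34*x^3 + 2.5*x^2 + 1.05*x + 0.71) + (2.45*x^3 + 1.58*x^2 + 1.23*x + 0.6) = 6.79*x^3 + 4.08*x^2 + 2.28*x + 1.31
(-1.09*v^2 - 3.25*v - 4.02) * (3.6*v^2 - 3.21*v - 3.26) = -3.924*v^4 - 8.2011*v^3 - 0.4861*v^2 + 23.4992*v + 13.1052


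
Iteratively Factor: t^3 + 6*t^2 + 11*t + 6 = (t + 1)*(t^2 + 5*t + 6) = (t + 1)*(t + 3)*(t + 2)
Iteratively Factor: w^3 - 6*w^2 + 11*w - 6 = (w - 1)*(w^2 - 5*w + 6) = (w - 2)*(w - 1)*(w - 3)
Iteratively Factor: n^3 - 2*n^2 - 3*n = (n)*(n^2 - 2*n - 3) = n*(n + 1)*(n - 3)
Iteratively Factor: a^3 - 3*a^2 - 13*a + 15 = (a - 1)*(a^2 - 2*a - 15) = (a - 1)*(a + 3)*(a - 5)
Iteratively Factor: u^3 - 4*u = (u)*(u^2 - 4) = u*(u - 2)*(u + 2)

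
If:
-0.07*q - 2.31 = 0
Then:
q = -33.00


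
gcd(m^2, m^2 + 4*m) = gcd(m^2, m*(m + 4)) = m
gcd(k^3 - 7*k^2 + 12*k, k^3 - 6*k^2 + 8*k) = k^2 - 4*k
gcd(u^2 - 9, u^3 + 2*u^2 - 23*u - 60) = u + 3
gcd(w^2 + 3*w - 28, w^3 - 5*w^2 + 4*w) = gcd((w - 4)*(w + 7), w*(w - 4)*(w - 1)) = w - 4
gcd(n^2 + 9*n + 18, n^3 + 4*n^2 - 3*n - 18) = n + 3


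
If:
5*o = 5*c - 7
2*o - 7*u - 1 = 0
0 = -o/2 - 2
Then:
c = -13/5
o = -4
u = -9/7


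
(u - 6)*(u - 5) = u^2 - 11*u + 30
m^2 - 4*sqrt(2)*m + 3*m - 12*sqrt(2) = (m + 3)*(m - 4*sqrt(2))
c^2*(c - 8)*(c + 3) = c^4 - 5*c^3 - 24*c^2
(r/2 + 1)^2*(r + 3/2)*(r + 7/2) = r^4/4 + 9*r^3/4 + 117*r^2/16 + 41*r/4 + 21/4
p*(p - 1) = p^2 - p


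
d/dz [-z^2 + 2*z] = 2 - 2*z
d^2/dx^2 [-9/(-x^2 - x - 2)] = 18*(-x^2 - x + (2*x + 1)^2 - 2)/(x^2 + x + 2)^3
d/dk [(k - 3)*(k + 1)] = 2*k - 2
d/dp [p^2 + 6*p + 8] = 2*p + 6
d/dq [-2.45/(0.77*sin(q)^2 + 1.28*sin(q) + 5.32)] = (3.773*sin(q) + 3.136)*cos(q)/(0.77*sin(q)^2 + 1.28*sin(q) + 5.32)^2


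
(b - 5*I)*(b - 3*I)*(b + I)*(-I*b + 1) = -I*b^4 - 6*b^3 - 22*b - 15*I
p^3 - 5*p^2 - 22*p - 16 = (p - 8)*(p + 1)*(p + 2)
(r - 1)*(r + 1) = r^2 - 1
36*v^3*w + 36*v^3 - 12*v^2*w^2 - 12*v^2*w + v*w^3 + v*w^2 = (-6*v + w)^2*(v*w + v)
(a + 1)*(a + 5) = a^2 + 6*a + 5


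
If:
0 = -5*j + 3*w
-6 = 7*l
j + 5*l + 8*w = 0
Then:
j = 90/301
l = -6/7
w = 150/301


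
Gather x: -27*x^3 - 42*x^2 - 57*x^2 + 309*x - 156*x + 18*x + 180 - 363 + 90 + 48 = -27*x^3 - 99*x^2 + 171*x - 45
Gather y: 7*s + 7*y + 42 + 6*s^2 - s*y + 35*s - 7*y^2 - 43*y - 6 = 6*s^2 + 42*s - 7*y^2 + y*(-s - 36) + 36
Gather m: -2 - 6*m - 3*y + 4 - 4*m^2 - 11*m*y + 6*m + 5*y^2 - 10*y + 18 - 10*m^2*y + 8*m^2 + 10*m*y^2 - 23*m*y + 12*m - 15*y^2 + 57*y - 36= m^2*(4 - 10*y) + m*(10*y^2 - 34*y + 12) - 10*y^2 + 44*y - 16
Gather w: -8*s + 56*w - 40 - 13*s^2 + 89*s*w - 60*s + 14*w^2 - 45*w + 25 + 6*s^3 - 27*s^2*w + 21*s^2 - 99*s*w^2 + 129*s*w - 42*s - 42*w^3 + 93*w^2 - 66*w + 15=6*s^3 + 8*s^2 - 110*s - 42*w^3 + w^2*(107 - 99*s) + w*(-27*s^2 + 218*s - 55)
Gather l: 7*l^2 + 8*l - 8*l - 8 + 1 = 7*l^2 - 7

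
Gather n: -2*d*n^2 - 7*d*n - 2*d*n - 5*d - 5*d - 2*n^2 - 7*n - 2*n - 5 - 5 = -10*d + n^2*(-2*d - 2) + n*(-9*d - 9) - 10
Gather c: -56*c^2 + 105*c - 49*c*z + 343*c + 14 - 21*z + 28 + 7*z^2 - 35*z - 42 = -56*c^2 + c*(448 - 49*z) + 7*z^2 - 56*z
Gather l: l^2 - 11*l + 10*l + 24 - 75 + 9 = l^2 - l - 42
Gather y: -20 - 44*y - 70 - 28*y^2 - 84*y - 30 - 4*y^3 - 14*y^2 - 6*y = -4*y^3 - 42*y^2 - 134*y - 120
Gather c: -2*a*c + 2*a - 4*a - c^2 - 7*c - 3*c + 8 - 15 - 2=-2*a - c^2 + c*(-2*a - 10) - 9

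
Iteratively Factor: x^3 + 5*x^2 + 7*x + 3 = (x + 1)*(x^2 + 4*x + 3) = (x + 1)^2*(x + 3)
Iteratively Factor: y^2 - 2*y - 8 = (y - 4)*(y + 2)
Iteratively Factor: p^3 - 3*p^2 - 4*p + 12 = (p - 3)*(p^2 - 4) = (p - 3)*(p + 2)*(p - 2)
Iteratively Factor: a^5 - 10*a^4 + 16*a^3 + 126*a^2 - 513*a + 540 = (a - 3)*(a^4 - 7*a^3 - 5*a^2 + 111*a - 180) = (a - 3)^2*(a^3 - 4*a^2 - 17*a + 60) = (a - 5)*(a - 3)^2*(a^2 + a - 12) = (a - 5)*(a - 3)^2*(a + 4)*(a - 3)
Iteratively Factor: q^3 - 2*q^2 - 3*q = (q)*(q^2 - 2*q - 3) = q*(q - 3)*(q + 1)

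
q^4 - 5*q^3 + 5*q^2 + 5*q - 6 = (q - 3)*(q - 2)*(q - 1)*(q + 1)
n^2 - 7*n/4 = n*(n - 7/4)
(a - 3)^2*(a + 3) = a^3 - 3*a^2 - 9*a + 27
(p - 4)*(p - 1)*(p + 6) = p^3 + p^2 - 26*p + 24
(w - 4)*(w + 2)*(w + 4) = w^3 + 2*w^2 - 16*w - 32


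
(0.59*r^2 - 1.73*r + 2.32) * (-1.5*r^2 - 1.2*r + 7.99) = -0.885*r^4 + 1.887*r^3 + 3.3101*r^2 - 16.6067*r + 18.5368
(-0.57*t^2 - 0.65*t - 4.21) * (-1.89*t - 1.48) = 1.0773*t^3 + 2.0721*t^2 + 8.9189*t + 6.2308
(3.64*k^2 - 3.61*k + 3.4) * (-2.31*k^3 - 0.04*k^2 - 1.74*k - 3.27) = -8.4084*k^5 + 8.1935*k^4 - 14.0432*k^3 - 5.7574*k^2 + 5.8887*k - 11.118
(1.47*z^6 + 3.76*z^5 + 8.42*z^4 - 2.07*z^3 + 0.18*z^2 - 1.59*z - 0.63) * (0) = 0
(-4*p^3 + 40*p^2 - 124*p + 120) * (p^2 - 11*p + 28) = -4*p^5 + 84*p^4 - 676*p^3 + 2604*p^2 - 4792*p + 3360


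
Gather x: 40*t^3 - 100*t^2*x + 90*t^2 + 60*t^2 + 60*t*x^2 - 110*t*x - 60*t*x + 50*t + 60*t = 40*t^3 + 150*t^2 + 60*t*x^2 + 110*t + x*(-100*t^2 - 170*t)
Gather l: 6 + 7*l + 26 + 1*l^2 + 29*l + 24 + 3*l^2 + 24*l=4*l^2 + 60*l + 56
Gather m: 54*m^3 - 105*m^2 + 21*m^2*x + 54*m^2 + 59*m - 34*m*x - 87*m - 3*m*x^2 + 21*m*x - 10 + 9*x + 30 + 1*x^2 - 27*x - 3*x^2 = 54*m^3 + m^2*(21*x - 51) + m*(-3*x^2 - 13*x - 28) - 2*x^2 - 18*x + 20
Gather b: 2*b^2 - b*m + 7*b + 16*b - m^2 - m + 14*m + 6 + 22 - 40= 2*b^2 + b*(23 - m) - m^2 + 13*m - 12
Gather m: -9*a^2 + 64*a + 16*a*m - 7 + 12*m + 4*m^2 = -9*a^2 + 64*a + 4*m^2 + m*(16*a + 12) - 7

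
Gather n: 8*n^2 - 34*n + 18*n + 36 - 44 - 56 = 8*n^2 - 16*n - 64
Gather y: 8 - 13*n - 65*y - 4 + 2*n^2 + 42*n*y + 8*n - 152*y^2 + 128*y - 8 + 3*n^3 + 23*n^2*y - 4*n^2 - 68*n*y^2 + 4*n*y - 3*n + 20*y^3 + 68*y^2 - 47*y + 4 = 3*n^3 - 2*n^2 - 8*n + 20*y^3 + y^2*(-68*n - 84) + y*(23*n^2 + 46*n + 16)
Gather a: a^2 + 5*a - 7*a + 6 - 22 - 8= a^2 - 2*a - 24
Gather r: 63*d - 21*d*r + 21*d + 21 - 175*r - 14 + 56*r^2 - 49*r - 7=84*d + 56*r^2 + r*(-21*d - 224)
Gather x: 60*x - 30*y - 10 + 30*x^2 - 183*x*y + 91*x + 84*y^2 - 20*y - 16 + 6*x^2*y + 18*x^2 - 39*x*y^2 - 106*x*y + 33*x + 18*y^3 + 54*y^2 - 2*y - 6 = x^2*(6*y + 48) + x*(-39*y^2 - 289*y + 184) + 18*y^3 + 138*y^2 - 52*y - 32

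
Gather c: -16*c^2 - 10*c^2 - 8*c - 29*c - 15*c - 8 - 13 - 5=-26*c^2 - 52*c - 26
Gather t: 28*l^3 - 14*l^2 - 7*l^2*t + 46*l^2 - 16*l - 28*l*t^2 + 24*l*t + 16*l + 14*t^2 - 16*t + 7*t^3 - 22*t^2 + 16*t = 28*l^3 + 32*l^2 + 7*t^3 + t^2*(-28*l - 8) + t*(-7*l^2 + 24*l)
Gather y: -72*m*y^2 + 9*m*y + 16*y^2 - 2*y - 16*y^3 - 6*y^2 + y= -16*y^3 + y^2*(10 - 72*m) + y*(9*m - 1)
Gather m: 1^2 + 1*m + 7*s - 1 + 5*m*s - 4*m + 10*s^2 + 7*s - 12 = m*(5*s - 3) + 10*s^2 + 14*s - 12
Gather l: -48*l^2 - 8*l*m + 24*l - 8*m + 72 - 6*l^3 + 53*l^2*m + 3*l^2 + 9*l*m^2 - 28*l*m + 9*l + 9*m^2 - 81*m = -6*l^3 + l^2*(53*m - 45) + l*(9*m^2 - 36*m + 33) + 9*m^2 - 89*m + 72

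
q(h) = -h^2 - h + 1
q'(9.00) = -19.00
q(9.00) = -89.00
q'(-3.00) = 5.00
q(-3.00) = -5.00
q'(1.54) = -4.08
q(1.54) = -2.91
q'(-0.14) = -0.72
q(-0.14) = 1.12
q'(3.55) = -8.10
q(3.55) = -15.15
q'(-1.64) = 2.28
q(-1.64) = -0.05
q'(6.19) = -13.38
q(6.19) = -43.51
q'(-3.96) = 6.92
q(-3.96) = -10.72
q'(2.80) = -6.60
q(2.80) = -9.64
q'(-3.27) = 5.54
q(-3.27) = -6.42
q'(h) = -2*h - 1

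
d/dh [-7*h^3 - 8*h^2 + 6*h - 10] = -21*h^2 - 16*h + 6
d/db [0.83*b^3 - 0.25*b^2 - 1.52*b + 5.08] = 2.49*b^2 - 0.5*b - 1.52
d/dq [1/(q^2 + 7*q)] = (-2*q - 7)/(q^2*(q + 7)^2)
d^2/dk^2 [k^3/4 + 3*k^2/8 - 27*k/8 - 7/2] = 3*k/2 + 3/4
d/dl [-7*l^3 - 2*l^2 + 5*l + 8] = -21*l^2 - 4*l + 5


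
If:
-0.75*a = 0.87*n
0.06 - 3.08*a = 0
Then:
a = 0.02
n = -0.02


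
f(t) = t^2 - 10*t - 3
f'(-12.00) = -34.00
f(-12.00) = 261.00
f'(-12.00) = -34.00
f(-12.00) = 261.00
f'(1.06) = -7.88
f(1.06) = -12.48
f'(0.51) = -8.98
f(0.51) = -7.84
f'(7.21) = 4.42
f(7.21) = -23.12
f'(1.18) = -7.64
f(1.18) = -13.41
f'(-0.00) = -10.00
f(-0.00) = -3.00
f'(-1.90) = -13.80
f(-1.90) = 19.61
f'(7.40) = 4.80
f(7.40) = -22.24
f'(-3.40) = -16.80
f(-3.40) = 42.56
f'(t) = 2*t - 10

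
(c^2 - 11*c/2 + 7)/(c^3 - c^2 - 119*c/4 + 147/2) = 2*(c - 2)/(2*c^2 + 5*c - 42)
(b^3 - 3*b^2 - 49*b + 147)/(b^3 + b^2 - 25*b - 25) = (b^3 - 3*b^2 - 49*b + 147)/(b^3 + b^2 - 25*b - 25)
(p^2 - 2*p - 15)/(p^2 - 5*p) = (p + 3)/p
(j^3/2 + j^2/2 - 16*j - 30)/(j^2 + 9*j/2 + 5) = (j^2 - j - 30)/(2*j + 5)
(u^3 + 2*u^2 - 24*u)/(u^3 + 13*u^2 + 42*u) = (u - 4)/(u + 7)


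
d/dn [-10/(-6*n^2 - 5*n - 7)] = 10*(-12*n - 5)/(6*n^2 + 5*n + 7)^2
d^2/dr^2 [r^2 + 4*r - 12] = 2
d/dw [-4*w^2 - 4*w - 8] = -8*w - 4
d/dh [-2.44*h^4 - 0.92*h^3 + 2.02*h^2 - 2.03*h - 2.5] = -9.76*h^3 - 2.76*h^2 + 4.04*h - 2.03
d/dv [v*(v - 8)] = 2*v - 8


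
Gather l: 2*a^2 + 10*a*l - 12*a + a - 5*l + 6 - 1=2*a^2 - 11*a + l*(10*a - 5) + 5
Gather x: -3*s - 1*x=-3*s - x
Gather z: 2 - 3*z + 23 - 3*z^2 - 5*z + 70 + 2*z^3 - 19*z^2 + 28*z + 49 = 2*z^3 - 22*z^2 + 20*z + 144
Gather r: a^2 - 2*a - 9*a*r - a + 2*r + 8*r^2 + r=a^2 - 3*a + 8*r^2 + r*(3 - 9*a)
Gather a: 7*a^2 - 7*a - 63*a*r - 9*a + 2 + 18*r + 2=7*a^2 + a*(-63*r - 16) + 18*r + 4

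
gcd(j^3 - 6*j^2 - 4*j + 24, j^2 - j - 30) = j - 6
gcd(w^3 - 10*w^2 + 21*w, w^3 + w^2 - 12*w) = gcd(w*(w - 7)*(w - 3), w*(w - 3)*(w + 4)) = w^2 - 3*w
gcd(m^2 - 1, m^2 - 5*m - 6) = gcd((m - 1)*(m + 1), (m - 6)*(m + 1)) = m + 1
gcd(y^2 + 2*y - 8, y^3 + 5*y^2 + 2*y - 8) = y + 4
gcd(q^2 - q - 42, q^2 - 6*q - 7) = q - 7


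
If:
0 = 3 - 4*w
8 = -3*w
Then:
No Solution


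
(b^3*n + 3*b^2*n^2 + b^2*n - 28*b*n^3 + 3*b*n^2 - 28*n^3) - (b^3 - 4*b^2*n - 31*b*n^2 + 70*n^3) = b^3*n - b^3 + 3*b^2*n^2 + 5*b^2*n - 28*b*n^3 + 34*b*n^2 - 98*n^3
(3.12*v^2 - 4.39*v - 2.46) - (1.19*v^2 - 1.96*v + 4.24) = 1.93*v^2 - 2.43*v - 6.7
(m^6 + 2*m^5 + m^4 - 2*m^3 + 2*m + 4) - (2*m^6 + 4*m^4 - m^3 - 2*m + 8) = -m^6 + 2*m^5 - 3*m^4 - m^3 + 4*m - 4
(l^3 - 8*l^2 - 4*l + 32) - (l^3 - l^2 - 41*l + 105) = -7*l^2 + 37*l - 73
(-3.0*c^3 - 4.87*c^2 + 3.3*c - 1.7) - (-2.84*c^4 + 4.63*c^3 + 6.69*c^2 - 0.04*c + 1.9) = 2.84*c^4 - 7.63*c^3 - 11.56*c^2 + 3.34*c - 3.6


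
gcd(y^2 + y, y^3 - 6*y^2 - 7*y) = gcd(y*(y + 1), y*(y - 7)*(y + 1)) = y^2 + y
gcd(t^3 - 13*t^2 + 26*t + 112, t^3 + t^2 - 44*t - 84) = t^2 - 5*t - 14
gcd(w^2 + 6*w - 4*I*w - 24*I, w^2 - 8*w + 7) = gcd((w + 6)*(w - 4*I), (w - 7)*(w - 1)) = 1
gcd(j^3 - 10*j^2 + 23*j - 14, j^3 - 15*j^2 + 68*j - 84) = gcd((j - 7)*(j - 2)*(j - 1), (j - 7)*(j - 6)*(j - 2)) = j^2 - 9*j + 14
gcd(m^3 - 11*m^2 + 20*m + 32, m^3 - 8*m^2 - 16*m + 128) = m^2 - 12*m + 32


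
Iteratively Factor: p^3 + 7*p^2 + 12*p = (p)*(p^2 + 7*p + 12) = p*(p + 3)*(p + 4)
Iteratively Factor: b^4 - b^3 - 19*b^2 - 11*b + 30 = (b - 1)*(b^3 - 19*b - 30) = (b - 5)*(b - 1)*(b^2 + 5*b + 6) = (b - 5)*(b - 1)*(b + 2)*(b + 3)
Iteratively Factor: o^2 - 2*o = (o - 2)*(o)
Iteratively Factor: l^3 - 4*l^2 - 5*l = (l - 5)*(l^2 + l) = l*(l - 5)*(l + 1)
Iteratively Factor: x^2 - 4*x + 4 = (x - 2)*(x - 2)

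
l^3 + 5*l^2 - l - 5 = (l - 1)*(l + 1)*(l + 5)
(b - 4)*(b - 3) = b^2 - 7*b + 12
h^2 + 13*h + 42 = (h + 6)*(h + 7)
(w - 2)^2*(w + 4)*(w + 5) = w^4 + 5*w^3 - 12*w^2 - 44*w + 80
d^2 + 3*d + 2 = (d + 1)*(d + 2)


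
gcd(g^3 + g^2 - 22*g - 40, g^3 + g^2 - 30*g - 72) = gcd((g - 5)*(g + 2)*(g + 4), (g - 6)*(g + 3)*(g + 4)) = g + 4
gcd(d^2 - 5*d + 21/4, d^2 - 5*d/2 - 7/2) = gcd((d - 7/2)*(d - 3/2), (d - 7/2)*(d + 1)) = d - 7/2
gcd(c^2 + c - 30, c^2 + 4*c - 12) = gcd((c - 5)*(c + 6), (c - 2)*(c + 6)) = c + 6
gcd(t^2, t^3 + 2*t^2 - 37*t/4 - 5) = 1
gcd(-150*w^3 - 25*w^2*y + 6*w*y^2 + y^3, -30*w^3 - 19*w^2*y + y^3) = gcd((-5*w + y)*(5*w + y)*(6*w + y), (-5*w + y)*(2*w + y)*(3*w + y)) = -5*w + y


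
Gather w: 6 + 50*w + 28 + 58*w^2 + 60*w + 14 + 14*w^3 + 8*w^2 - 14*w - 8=14*w^3 + 66*w^2 + 96*w + 40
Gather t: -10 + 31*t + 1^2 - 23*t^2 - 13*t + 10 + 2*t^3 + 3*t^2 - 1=2*t^3 - 20*t^2 + 18*t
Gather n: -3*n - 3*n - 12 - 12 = -6*n - 24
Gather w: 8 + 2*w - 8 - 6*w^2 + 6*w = -6*w^2 + 8*w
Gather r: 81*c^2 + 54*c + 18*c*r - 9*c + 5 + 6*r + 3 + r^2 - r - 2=81*c^2 + 45*c + r^2 + r*(18*c + 5) + 6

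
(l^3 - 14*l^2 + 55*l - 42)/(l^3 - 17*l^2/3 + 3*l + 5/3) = 3*(l^2 - 13*l + 42)/(3*l^2 - 14*l - 5)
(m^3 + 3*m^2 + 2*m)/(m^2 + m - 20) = m*(m^2 + 3*m + 2)/(m^2 + m - 20)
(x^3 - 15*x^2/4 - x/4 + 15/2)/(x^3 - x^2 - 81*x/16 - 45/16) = 4*(x - 2)/(4*x + 3)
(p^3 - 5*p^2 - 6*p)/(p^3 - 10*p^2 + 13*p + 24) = p*(p - 6)/(p^2 - 11*p + 24)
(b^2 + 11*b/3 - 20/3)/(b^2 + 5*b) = (b - 4/3)/b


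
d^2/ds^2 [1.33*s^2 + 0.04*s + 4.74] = 2.66000000000000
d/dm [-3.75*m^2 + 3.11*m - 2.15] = 3.11 - 7.5*m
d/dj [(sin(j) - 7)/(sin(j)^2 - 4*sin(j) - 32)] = (14*sin(j) + cos(j)^2 - 61)*cos(j)/((sin(j) - 8)^2*(sin(j) + 4)^2)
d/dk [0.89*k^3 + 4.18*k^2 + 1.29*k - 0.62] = 2.67*k^2 + 8.36*k + 1.29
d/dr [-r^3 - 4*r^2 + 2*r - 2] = -3*r^2 - 8*r + 2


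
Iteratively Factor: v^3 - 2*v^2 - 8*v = (v)*(v^2 - 2*v - 8) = v*(v + 2)*(v - 4)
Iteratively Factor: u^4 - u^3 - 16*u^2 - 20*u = (u + 2)*(u^3 - 3*u^2 - 10*u) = u*(u + 2)*(u^2 - 3*u - 10) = u*(u - 5)*(u + 2)*(u + 2)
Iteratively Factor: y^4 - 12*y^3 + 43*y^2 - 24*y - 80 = (y - 5)*(y^3 - 7*y^2 + 8*y + 16) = (y - 5)*(y - 4)*(y^2 - 3*y - 4) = (y - 5)*(y - 4)^2*(y + 1)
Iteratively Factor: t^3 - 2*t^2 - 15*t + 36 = (t + 4)*(t^2 - 6*t + 9) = (t - 3)*(t + 4)*(t - 3)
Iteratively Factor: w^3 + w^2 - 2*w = (w + 2)*(w^2 - w) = w*(w + 2)*(w - 1)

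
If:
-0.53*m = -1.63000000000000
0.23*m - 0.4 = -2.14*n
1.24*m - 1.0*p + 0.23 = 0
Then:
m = 3.08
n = -0.14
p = 4.04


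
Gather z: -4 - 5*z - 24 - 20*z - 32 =-25*z - 60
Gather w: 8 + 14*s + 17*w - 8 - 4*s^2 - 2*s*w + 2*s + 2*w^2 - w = -4*s^2 + 16*s + 2*w^2 + w*(16 - 2*s)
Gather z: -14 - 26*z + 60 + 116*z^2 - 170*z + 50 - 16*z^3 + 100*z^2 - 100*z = -16*z^3 + 216*z^2 - 296*z + 96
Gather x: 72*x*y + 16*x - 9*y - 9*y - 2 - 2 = x*(72*y + 16) - 18*y - 4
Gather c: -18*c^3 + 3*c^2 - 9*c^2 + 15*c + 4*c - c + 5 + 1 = -18*c^3 - 6*c^2 + 18*c + 6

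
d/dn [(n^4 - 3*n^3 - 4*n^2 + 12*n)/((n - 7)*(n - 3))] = (2*n^3 - 21*n^2 + 28)/(n^2 - 14*n + 49)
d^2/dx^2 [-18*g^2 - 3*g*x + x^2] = 2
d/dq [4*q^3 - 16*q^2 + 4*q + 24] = 12*q^2 - 32*q + 4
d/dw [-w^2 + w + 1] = 1 - 2*w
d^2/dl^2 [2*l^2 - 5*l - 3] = 4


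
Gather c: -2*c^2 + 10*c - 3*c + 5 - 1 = -2*c^2 + 7*c + 4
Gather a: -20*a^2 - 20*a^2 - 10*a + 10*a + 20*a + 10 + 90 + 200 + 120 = -40*a^2 + 20*a + 420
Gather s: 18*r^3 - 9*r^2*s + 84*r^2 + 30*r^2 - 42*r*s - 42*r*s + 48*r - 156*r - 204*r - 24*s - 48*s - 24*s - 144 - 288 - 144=18*r^3 + 114*r^2 - 312*r + s*(-9*r^2 - 84*r - 96) - 576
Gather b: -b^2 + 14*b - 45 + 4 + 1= -b^2 + 14*b - 40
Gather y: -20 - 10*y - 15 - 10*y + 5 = -20*y - 30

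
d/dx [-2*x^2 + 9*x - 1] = 9 - 4*x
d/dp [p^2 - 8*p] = 2*p - 8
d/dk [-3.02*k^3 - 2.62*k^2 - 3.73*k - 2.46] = -9.06*k^2 - 5.24*k - 3.73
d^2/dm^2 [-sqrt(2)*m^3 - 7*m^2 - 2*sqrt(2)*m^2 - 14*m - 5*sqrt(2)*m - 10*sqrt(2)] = -6*sqrt(2)*m - 14 - 4*sqrt(2)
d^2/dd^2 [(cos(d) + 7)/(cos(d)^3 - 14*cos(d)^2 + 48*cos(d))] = (-6832*(1 - cos(d)^2)^2/cos(d)^3 - 4*cos(d)^4 - 21*cos(d)^3 + 1080*cos(d)^2 - 28224*tan(d)^2 - 15384 - 19544/cos(d) + 39088/cos(d)^3)/((cos(d) - 8)^3*(cos(d) - 6)^3)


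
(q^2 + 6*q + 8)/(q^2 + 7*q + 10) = (q + 4)/(q + 5)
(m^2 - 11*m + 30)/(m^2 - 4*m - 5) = (m - 6)/(m + 1)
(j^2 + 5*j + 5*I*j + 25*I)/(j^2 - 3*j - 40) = (j + 5*I)/(j - 8)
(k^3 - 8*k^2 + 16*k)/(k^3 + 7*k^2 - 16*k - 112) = k*(k - 4)/(k^2 + 11*k + 28)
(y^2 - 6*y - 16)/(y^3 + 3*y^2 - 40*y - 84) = (y - 8)/(y^2 + y - 42)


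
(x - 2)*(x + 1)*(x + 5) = x^3 + 4*x^2 - 7*x - 10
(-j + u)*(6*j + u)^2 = -36*j^3 + 24*j^2*u + 11*j*u^2 + u^3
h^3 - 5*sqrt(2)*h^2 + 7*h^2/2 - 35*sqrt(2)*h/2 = h*(h + 7/2)*(h - 5*sqrt(2))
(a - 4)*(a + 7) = a^2 + 3*a - 28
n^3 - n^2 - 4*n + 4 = (n - 2)*(n - 1)*(n + 2)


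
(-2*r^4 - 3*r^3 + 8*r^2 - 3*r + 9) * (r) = -2*r^5 - 3*r^4 + 8*r^3 - 3*r^2 + 9*r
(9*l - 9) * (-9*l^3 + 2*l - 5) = -81*l^4 + 81*l^3 + 18*l^2 - 63*l + 45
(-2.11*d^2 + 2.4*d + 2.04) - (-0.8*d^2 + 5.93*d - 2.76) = -1.31*d^2 - 3.53*d + 4.8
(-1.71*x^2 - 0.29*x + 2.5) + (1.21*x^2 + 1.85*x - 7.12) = -0.5*x^2 + 1.56*x - 4.62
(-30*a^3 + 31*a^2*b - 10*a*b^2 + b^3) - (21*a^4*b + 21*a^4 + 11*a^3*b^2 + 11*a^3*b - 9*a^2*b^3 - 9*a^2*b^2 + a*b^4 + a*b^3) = -21*a^4*b - 21*a^4 - 11*a^3*b^2 - 11*a^3*b - 30*a^3 + 9*a^2*b^3 + 9*a^2*b^2 + 31*a^2*b - a*b^4 - a*b^3 - 10*a*b^2 + b^3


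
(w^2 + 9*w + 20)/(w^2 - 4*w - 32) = (w + 5)/(w - 8)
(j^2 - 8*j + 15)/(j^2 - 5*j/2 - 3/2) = 2*(j - 5)/(2*j + 1)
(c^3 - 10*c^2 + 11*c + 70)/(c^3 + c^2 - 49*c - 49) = (c^2 - 3*c - 10)/(c^2 + 8*c + 7)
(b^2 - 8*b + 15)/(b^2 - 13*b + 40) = (b - 3)/(b - 8)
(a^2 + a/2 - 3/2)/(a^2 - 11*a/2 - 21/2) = (a - 1)/(a - 7)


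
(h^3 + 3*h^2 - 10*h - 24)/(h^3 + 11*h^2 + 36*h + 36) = (h^2 + h - 12)/(h^2 + 9*h + 18)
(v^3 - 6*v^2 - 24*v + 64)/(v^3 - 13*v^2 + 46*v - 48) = (v + 4)/(v - 3)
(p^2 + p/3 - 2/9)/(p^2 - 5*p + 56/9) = (9*p^2 + 3*p - 2)/(9*p^2 - 45*p + 56)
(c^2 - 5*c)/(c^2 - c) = (c - 5)/(c - 1)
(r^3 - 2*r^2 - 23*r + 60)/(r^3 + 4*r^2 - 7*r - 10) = (r^2 - 7*r + 12)/(r^2 - r - 2)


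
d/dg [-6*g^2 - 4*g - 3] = -12*g - 4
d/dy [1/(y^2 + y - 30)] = (-2*y - 1)/(y^2 + y - 30)^2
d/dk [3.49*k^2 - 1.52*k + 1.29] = 6.98*k - 1.52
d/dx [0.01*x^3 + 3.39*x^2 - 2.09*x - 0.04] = 0.03*x^2 + 6.78*x - 2.09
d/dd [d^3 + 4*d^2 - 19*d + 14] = 3*d^2 + 8*d - 19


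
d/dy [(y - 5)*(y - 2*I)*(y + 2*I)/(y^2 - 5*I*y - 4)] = (y^4 - 10*I*y^3 + y^2*(-16 + 25*I) + 80*y - 16 - 100*I)/(y^4 - 10*I*y^3 - 33*y^2 + 40*I*y + 16)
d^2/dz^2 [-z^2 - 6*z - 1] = -2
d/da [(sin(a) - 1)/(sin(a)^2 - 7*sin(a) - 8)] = (2*sin(a) + cos(a)^2 - 16)*cos(a)/((sin(a) - 8)^2*(sin(a) + 1)^2)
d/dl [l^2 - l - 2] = 2*l - 1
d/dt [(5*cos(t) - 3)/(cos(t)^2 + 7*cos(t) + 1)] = (5*cos(t)^2 - 6*cos(t) - 26)*sin(t)/(cos(t)^2 + 7*cos(t) + 1)^2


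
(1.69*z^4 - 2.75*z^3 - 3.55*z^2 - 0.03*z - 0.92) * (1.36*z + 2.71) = 2.2984*z^5 + 0.839899999999999*z^4 - 12.2805*z^3 - 9.6613*z^2 - 1.3325*z - 2.4932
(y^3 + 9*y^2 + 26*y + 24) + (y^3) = 2*y^3 + 9*y^2 + 26*y + 24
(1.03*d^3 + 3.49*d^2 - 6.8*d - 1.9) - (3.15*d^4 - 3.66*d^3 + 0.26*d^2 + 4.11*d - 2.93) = -3.15*d^4 + 4.69*d^3 + 3.23*d^2 - 10.91*d + 1.03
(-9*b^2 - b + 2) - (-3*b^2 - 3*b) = -6*b^2 + 2*b + 2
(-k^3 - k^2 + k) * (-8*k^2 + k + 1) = 8*k^5 + 7*k^4 - 10*k^3 + k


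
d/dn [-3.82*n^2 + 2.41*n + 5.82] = 2.41 - 7.64*n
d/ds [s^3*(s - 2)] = s^2*(4*s - 6)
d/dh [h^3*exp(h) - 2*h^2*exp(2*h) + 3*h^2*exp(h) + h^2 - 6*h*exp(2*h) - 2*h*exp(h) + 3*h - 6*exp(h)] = h^3*exp(h) - 4*h^2*exp(2*h) + 6*h^2*exp(h) - 16*h*exp(2*h) + 4*h*exp(h) + 2*h - 6*exp(2*h) - 8*exp(h) + 3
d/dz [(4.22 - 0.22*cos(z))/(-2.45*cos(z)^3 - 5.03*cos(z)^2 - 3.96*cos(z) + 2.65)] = (1.078*cos(z)^3 - 29.9104*cos(z)^2 - 42.4532*cos(z) - 16.1282)*sin(z)/(6.0025*cos(z)^6 + 24.647*cos(z)^5 + 44.7049*cos(z)^4 + 26.8526*cos(z)^3 - 10.9774*cos(z)^2 - 20.988*cos(z) + 7.0225)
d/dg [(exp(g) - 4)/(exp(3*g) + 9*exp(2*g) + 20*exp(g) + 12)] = (-(exp(g) - 4)*(3*exp(2*g) + 18*exp(g) + 20) + exp(3*g) + 9*exp(2*g) + 20*exp(g) + 12)*exp(g)/(exp(3*g) + 9*exp(2*g) + 20*exp(g) + 12)^2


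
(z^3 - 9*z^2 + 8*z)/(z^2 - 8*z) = z - 1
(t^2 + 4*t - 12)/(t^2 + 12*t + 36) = (t - 2)/(t + 6)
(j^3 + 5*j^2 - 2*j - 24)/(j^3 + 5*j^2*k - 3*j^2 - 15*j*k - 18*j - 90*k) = (j^2 + 2*j - 8)/(j^2 + 5*j*k - 6*j - 30*k)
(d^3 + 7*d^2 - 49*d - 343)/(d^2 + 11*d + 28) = (d^2 - 49)/(d + 4)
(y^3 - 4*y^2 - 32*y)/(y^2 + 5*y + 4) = y*(y - 8)/(y + 1)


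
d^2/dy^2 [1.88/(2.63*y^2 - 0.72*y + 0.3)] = (-26.007544*y^2 + 7.119936*y + 1.88*(5.26*y - 0.72)*(10.52*y - 1.44) - 2.96664)/(2.63*y^2 - 0.72*y + 0.3)^3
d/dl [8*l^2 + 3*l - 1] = 16*l + 3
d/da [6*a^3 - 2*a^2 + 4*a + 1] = 18*a^2 - 4*a + 4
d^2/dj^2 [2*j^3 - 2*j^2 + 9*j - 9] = 12*j - 4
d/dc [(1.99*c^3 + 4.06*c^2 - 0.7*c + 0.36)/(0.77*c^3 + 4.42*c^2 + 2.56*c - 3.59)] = (5.6696*c^4 + 11.2668*c^3 - 8.7763*c^2 - 32.3332*c + 1.5914)/(0.5929*c^6 + 6.8068*c^5 + 23.4788*c^4 + 17.1018*c^3 - 25.182*c^2 - 18.3808*c + 12.8881)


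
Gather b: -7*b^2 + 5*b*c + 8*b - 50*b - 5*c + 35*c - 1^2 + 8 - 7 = -7*b^2 + b*(5*c - 42) + 30*c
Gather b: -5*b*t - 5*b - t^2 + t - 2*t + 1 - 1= b*(-5*t - 5) - t^2 - t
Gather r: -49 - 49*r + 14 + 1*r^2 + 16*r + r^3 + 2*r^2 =r^3 + 3*r^2 - 33*r - 35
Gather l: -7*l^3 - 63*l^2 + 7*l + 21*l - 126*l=-7*l^3 - 63*l^2 - 98*l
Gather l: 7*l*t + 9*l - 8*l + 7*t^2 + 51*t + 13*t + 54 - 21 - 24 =l*(7*t + 1) + 7*t^2 + 64*t + 9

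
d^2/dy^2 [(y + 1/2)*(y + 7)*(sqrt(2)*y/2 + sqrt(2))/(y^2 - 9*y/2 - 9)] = sqrt(2)*(724*y^3 + 3192*y^2 + 5184*y + 1800)/(8*y^6 - 108*y^5 + 270*y^4 + 1215*y^3 - 2430*y^2 - 8748*y - 5832)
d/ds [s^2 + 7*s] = 2*s + 7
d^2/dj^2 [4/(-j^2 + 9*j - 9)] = 8*(j^2 - 9*j - (2*j - 9)^2 + 9)/(j^2 - 9*j + 9)^3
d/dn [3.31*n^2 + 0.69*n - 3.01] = 6.62*n + 0.69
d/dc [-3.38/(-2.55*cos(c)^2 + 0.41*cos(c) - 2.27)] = (17.238*cos(c) - 1.3858)*sin(c)/(2.55*cos(c)^2 - 0.41*cos(c) + 2.27)^2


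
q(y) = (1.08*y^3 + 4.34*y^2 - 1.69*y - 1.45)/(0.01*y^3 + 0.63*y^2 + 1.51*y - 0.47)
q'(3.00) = 1.92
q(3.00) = 6.17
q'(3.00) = 1.92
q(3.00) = 6.17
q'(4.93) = 1.65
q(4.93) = 9.59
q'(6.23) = 1.55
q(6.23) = 11.66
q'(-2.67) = 555.58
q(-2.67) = -66.94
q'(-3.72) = 10.87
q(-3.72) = 4.39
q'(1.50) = 2.63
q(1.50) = 2.90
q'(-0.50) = 4.62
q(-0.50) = -0.32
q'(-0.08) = 9.30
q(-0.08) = 2.19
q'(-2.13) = 19.76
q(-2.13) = -12.33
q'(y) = (-0.03*y^2 - 1.26*y - 1.51)*(1.08*y^3 + 4.34*y^2 - 1.69*y - 1.45)/(0.01*y^3 + 0.63*y^2 + 1.51*y - 0.47)^2 + (3.24*y^2 + 8.68*y - 1.69)/(0.01*y^3 + 0.63*y^2 + 1.51*y - 0.47) = (6.93889390390723e-18*y^5 + 0.637*y^4 + 3.2954*y^3 + 6.1388*y^2 - 2.2526*y + 2.9838)/(0.0001*y^6 + 0.0126*y^5 + 0.4271*y^4 + 1.8932*y^3 + 1.6879*y^2 - 1.4194*y + 0.2209)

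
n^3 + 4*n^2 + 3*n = n*(n + 1)*(n + 3)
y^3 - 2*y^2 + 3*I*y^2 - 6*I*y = y*(y - 2)*(y + 3*I)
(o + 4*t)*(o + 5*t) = o^2 + 9*o*t + 20*t^2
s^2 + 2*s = s*(s + 2)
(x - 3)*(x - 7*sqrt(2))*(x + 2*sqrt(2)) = x^3 - 5*sqrt(2)*x^2 - 3*x^2 - 28*x + 15*sqrt(2)*x + 84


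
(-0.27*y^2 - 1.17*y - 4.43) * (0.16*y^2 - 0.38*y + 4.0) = -0.0432*y^4 - 0.0846*y^3 - 1.3442*y^2 - 2.9966*y - 17.72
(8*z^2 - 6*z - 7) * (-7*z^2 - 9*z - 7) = -56*z^4 - 30*z^3 + 47*z^2 + 105*z + 49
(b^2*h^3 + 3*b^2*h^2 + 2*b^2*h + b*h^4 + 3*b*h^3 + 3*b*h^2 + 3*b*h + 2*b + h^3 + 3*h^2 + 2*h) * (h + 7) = b^2*h^4 + 10*b^2*h^3 + 23*b^2*h^2 + 14*b^2*h + b*h^5 + 10*b*h^4 + 24*b*h^3 + 24*b*h^2 + 23*b*h + 14*b + h^4 + 10*h^3 + 23*h^2 + 14*h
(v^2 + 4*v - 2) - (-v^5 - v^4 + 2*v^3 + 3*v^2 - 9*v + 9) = v^5 + v^4 - 2*v^3 - 2*v^2 + 13*v - 11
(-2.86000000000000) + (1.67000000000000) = -1.19000000000000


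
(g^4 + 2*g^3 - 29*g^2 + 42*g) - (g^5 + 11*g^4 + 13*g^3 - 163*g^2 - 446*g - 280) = -g^5 - 10*g^4 - 11*g^3 + 134*g^2 + 488*g + 280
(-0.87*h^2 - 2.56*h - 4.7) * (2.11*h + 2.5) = -1.8357*h^3 - 7.5766*h^2 - 16.317*h - 11.75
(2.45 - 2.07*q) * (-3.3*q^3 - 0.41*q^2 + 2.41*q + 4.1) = 6.831*q^4 - 7.2363*q^3 - 5.9932*q^2 - 2.5825*q + 10.045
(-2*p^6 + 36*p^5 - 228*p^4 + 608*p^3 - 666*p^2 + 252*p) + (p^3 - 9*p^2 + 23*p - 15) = -2*p^6 + 36*p^5 - 228*p^4 + 609*p^3 - 675*p^2 + 275*p - 15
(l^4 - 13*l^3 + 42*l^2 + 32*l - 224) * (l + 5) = l^5 - 8*l^4 - 23*l^3 + 242*l^2 - 64*l - 1120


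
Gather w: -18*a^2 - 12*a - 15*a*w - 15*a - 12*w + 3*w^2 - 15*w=-18*a^2 - 27*a + 3*w^2 + w*(-15*a - 27)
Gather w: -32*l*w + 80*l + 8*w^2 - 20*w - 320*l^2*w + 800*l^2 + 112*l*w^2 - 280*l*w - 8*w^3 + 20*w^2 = 800*l^2 + 80*l - 8*w^3 + w^2*(112*l + 28) + w*(-320*l^2 - 312*l - 20)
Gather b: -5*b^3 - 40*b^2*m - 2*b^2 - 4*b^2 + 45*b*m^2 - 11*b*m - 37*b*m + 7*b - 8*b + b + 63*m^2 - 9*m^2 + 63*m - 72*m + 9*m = -5*b^3 + b^2*(-40*m - 6) + b*(45*m^2 - 48*m) + 54*m^2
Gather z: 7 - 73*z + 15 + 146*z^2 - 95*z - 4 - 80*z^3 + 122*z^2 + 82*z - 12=-80*z^3 + 268*z^2 - 86*z + 6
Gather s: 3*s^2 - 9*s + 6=3*s^2 - 9*s + 6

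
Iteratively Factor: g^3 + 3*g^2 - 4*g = (g)*(g^2 + 3*g - 4) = g*(g - 1)*(g + 4)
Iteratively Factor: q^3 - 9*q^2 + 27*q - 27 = (q - 3)*(q^2 - 6*q + 9) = (q - 3)^2*(q - 3)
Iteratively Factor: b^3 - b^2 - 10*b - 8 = (b - 4)*(b^2 + 3*b + 2) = (b - 4)*(b + 1)*(b + 2)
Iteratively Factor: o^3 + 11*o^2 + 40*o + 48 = (o + 4)*(o^2 + 7*o + 12) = (o + 4)^2*(o + 3)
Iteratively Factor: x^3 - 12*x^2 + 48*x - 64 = (x - 4)*(x^2 - 8*x + 16) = (x - 4)^2*(x - 4)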